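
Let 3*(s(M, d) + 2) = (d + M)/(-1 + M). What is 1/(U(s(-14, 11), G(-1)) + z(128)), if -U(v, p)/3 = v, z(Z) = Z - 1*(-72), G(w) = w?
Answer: 5/1029 ≈ 0.0048591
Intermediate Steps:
s(M, d) = -2 + (M + d)/(3*(-1 + M)) (s(M, d) = -2 + ((d + M)/(-1 + M))/3 = -2 + ((M + d)/(-1 + M))/3 = -2 + (M + d)/(3*(-1 + M)))
z(Z) = 72 + Z (z(Z) = Z + 72 = 72 + Z)
U(v, p) = -3*v
1/(U(s(-14, 11), G(-1)) + z(128)) = 1/(-(6 + 11 - 5*(-14))/(-1 - 14) + (72 + 128)) = 1/(-(6 + 11 + 70)/(-15) + 200) = 1/(-(-1)*87/15 + 200) = 1/(-3*(-29/15) + 200) = 1/(29/5 + 200) = 1/(1029/5) = 5/1029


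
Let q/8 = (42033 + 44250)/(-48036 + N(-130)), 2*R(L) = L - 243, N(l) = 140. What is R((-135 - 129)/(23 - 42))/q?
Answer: 8687137/1092918 ≈ 7.9486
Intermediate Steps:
R(L) = -243/2 + L/2 (R(L) = (L - 243)/2 = (-243 + L)/2 = -243/2 + L/2)
q = -86283/5987 (q = 8*((42033 + 44250)/(-48036 + 140)) = 8*(86283/(-47896)) = 8*(86283*(-1/47896)) = 8*(-86283/47896) = -86283/5987 ≈ -14.412)
R((-135 - 129)/(23 - 42))/q = (-243/2 + ((-135 - 129)/(23 - 42))/2)/(-86283/5987) = (-243/2 + (-264/(-19))/2)*(-5987/86283) = (-243/2 + (-264*(-1/19))/2)*(-5987/86283) = (-243/2 + (½)*(264/19))*(-5987/86283) = (-243/2 + 132/19)*(-5987/86283) = -4353/38*(-5987/86283) = 8687137/1092918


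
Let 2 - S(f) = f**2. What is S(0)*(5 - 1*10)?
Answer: -10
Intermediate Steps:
S(f) = 2 - f**2
S(0)*(5 - 1*10) = (2 - 1*0**2)*(5 - 1*10) = (2 - 1*0)*(5 - 10) = (2 + 0)*(-5) = 2*(-5) = -10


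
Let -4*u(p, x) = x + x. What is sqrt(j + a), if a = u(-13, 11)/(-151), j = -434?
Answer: I*sqrt(39579214)/302 ≈ 20.832*I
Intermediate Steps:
u(p, x) = -x/2 (u(p, x) = -(x + x)/4 = -x/2)
a = 11/302 (a = -1/2*11/(-151) = -11/2*(-1/151) = 11/302 ≈ 0.036424)
sqrt(j + a) = sqrt(-434 + 11/302) = sqrt(-131057/302) = I*sqrt(39579214)/302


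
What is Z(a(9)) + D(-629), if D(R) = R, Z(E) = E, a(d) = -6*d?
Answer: -683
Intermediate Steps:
Z(a(9)) + D(-629) = -6*9 - 629 = -54 - 629 = -683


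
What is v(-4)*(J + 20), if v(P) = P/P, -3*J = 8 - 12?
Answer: 64/3 ≈ 21.333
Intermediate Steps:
J = 4/3 (J = -(8 - 12)/3 = -⅓*(-4) = 4/3 ≈ 1.3333)
v(P) = 1
v(-4)*(J + 20) = 1*(4/3 + 20) = 1*(64/3) = 64/3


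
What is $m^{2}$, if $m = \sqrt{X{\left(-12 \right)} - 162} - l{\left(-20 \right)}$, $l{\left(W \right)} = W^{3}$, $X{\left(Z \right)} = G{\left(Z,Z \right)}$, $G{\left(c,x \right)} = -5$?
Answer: $\left(8000 + i \sqrt{167}\right)^{2} \approx 6.4 \cdot 10^{7} + 2.068 \cdot 10^{5} i$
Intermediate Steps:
$X{\left(Z \right)} = -5$
$m = 8000 + i \sqrt{167}$ ($m = \sqrt{-5 - 162} - \left(-20\right)^{3} = \sqrt{-167} - -8000 = i \sqrt{167} + 8000 = 8000 + i \sqrt{167} \approx 8000.0 + 12.923 i$)
$m^{2} = \left(8000 + i \sqrt{167}\right)^{2}$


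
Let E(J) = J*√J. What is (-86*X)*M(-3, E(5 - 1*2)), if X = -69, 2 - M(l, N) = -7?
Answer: 53406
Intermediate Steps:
E(J) = J^(3/2)
M(l, N) = 9 (M(l, N) = 2 - 1*(-7) = 2 + 7 = 9)
(-86*X)*M(-3, E(5 - 1*2)) = -86*(-69)*9 = 5934*9 = 53406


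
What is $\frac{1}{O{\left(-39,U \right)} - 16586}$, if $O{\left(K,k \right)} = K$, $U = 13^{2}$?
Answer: $- \frac{1}{16625} \approx -6.015 \cdot 10^{-5}$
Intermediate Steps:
$U = 169$
$\frac{1}{O{\left(-39,U \right)} - 16586} = \frac{1}{-39 - 16586} = \frac{1}{-16625} = - \frac{1}{16625}$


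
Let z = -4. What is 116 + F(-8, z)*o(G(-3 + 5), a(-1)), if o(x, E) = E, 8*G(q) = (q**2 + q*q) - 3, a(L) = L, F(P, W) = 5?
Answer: 111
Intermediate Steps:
G(q) = -3/8 + q**2/4 (G(q) = ((q**2 + q*q) - 3)/8 = ((q**2 + q**2) - 3)/8 = (2*q**2 - 3)/8 = (-3 + 2*q**2)/8 = -3/8 + q**2/4)
116 + F(-8, z)*o(G(-3 + 5), a(-1)) = 116 + 5*(-1) = 116 - 5 = 111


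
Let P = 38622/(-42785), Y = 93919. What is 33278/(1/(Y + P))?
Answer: 133720514619454/42785 ≈ 3.1254e+9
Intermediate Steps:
P = -38622/42785 (P = 38622*(-1/42785) = -38622/42785 ≈ -0.90270)
33278/(1/(Y + P)) = 33278/(1/(93919 - 38622/42785)) = 33278/(1/(4018285793/42785)) = 33278/(42785/4018285793) = 33278*(4018285793/42785) = 133720514619454/42785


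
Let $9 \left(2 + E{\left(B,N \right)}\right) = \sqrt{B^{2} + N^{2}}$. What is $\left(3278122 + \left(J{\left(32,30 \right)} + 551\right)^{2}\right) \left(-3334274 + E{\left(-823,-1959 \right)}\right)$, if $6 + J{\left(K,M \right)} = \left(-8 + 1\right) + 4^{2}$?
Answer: $-11953506162488 + \frac{3585038 \sqrt{4515010}}{9} \approx -1.1953 \cdot 10^{13}$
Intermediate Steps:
$E{\left(B,N \right)} = -2 + \frac{\sqrt{B^{2} + N^{2}}}{9}$
$J{\left(K,M \right)} = 3$ ($J{\left(K,M \right)} = -6 + \left(\left(-8 + 1\right) + 4^{2}\right) = -6 + \left(-7 + 16\right) = -6 + 9 = 3$)
$\left(3278122 + \left(J{\left(32,30 \right)} + 551\right)^{2}\right) \left(-3334274 + E{\left(-823,-1959 \right)}\right) = \left(3278122 + \left(3 + 551\right)^{2}\right) \left(-3334274 - \left(2 - \frac{\sqrt{\left(-823\right)^{2} + \left(-1959\right)^{2}}}{9}\right)\right) = \left(3278122 + 554^{2}\right) \left(-3334274 - \left(2 - \frac{\sqrt{677329 + 3837681}}{9}\right)\right) = \left(3278122 + 306916\right) \left(-3334274 - \left(2 - \frac{\sqrt{4515010}}{9}\right)\right) = 3585038 \left(-3334276 + \frac{\sqrt{4515010}}{9}\right) = -11953506162488 + \frac{3585038 \sqrt{4515010}}{9}$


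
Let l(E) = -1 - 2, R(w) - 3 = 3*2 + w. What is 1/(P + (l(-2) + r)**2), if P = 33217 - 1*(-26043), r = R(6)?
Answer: 1/59404 ≈ 1.6834e-5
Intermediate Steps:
R(w) = 9 + w (R(w) = 3 + (3*2 + w) = 3 + (6 + w) = 9 + w)
r = 15 (r = 9 + 6 = 15)
l(E) = -3
P = 59260 (P = 33217 + 26043 = 59260)
1/(P + (l(-2) + r)**2) = 1/(59260 + (-3 + 15)**2) = 1/(59260 + 12**2) = 1/(59260 + 144) = 1/59404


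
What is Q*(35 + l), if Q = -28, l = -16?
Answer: -532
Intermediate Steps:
Q*(35 + l) = -28*(35 - 16) = -28*19 = -532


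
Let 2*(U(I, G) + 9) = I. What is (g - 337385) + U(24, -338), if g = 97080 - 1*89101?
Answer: -329403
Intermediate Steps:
U(I, G) = -9 + I/2
g = 7979 (g = 97080 - 89101 = 7979)
(g - 337385) + U(24, -338) = (7979 - 337385) + (-9 + (½)*24) = -329406 + (-9 + 12) = -329406 + 3 = -329403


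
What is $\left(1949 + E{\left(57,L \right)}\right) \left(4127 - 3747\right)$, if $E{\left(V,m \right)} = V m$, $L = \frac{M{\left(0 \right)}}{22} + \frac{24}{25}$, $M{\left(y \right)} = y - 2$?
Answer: $\frac{41769448}{55} \approx 7.5944 \cdot 10^{5}$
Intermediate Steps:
$M{\left(y \right)} = -2 + y$ ($M{\left(y \right)} = y - 2 = -2 + y$)
$L = \frac{239}{275}$ ($L = \frac{-2 + 0}{22} + \frac{24}{25} = \left(-2\right) \frac{1}{22} + 24 \cdot \frac{1}{25} = - \frac{1}{11} + \frac{24}{25} = \frac{239}{275} \approx 0.86909$)
$\left(1949 + E{\left(57,L \right)}\right) \left(4127 - 3747\right) = \left(1949 + 57 \cdot \frac{239}{275}\right) \left(4127 - 3747\right) = \left(1949 + \frac{13623}{275}\right) \left(4127 - 3747\right) = \frac{549598}{275} \cdot 380 = \frac{41769448}{55}$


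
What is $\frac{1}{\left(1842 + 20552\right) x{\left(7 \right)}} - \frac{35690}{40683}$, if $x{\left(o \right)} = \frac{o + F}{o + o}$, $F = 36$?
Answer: $- \frac{17183415209}{19587684693} \approx -0.87726$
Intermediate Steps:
$x{\left(o \right)} = \frac{36 + o}{2 o}$ ($x{\left(o \right)} = \frac{o + 36}{o + o} = \frac{36 + o}{2 o}$)
$\frac{1}{\left(1842 + 20552\right) x{\left(7 \right)}} - \frac{35690}{40683} = \frac{1}{\left(1842 + 20552\right) \frac{36 + 7}{2 \cdot 7}} - \frac{35690}{40683} = \frac{1}{22394 \cdot \frac{1}{2} \cdot \frac{1}{7} \cdot 43} - \frac{35690}{40683} = \frac{1}{22394 \cdot \frac{43}{14}} - \frac{35690}{40683} = \frac{1}{22394} \cdot \frac{14}{43} - \frac{35690}{40683} = \frac{7}{481471} - \frac{35690}{40683} = - \frac{17183415209}{19587684693}$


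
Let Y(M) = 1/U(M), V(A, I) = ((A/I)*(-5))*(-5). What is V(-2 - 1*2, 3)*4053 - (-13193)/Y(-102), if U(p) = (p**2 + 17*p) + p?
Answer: 112902524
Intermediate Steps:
U(p) = p**2 + 18*p
V(A, I) = 25*A/I (V(A, I) = -5*A/I*(-5) = 25*A/I)
Y(M) = 1/(M*(18 + M))
V(-2 - 1*2, 3)*4053 - (-13193)/Y(-102) = (25*(-2 - 1*2)/3)*4053 - (-13193)/(1/((-102)*(18 - 102))) = (25*(-2 - 2)*(1/3))*4053 - (-13193)/((-1/102/(-84))) = (25*(-4)*(1/3))*4053 - (-13193)/((-1/102*(-1/84))) = -100/3*4053 - (-13193)/1/8568 = -135100 - (-13193)*8568 = -135100 - 1*(-113037624) = -135100 + 113037624 = 112902524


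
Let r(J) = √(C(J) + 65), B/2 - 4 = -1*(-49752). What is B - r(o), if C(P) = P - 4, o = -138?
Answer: 99512 - I*√77 ≈ 99512.0 - 8.775*I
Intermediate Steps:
C(P) = -4 + P
B = 99512 (B = 8 + 2*(-1*(-49752)) = 8 + 2*49752 = 8 + 99504 = 99512)
r(J) = √(61 + J) (r(J) = √((-4 + J) + 65) = √(61 + J))
B - r(o) = 99512 - √(61 - 138) = 99512 - √(-77) = 99512 - I*√77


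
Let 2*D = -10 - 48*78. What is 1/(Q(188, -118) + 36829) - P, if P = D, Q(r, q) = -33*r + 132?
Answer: 57730890/30757 ≈ 1877.0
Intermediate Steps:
D = -1877 (D = (-10 - 48*78)/2 = (-10 - 3744)/2 = (½)*(-3754) = -1877)
Q(r, q) = 132 - 33*r
P = -1877
1/(Q(188, -118) + 36829) - P = 1/((132 - 33*188) + 36829) - 1*(-1877) = 1/((132 - 6204) + 36829) + 1877 = 1/(-6072 + 36829) + 1877 = 1/30757 + 1877 = 57730890/30757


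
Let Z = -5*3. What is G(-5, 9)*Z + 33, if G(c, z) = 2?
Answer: 3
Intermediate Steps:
Z = -15
G(-5, 9)*Z + 33 = 2*(-15) + 33 = -30 + 33 = 3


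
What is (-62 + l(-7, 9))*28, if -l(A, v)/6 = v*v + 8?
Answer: -16688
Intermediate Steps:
l(A, v) = -48 - 6*v² (l(A, v) = -6*(v*v + 8) = -6*(v² + 8) = -6*(8 + v²) = -48 - 6*v²)
(-62 + l(-7, 9))*28 = (-62 + (-48 - 6*9²))*28 = (-62 + (-48 - 6*81))*28 = (-62 + (-48 - 486))*28 = (-62 - 534)*28 = -596*28 = -16688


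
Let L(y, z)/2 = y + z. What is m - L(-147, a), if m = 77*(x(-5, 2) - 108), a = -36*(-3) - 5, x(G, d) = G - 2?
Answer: -8767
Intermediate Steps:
x(G, d) = -2 + G
a = 103 (a = -6*(-18) - 5 = 108 - 5 = 103)
m = -8855 (m = 77*((-2 - 5) - 108) = 77*(-7 - 108) = 77*(-115) = -8855)
L(y, z) = 2*y + 2*z (L(y, z) = 2*(y + z) = 2*y + 2*z)
m - L(-147, a) = -8855 - (2*(-147) + 2*103) = -8855 - (-294 + 206) = -8855 - 1*(-88) = -8855 + 88 = -8767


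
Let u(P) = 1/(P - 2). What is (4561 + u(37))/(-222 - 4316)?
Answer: -79818/79415 ≈ -1.0051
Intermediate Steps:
u(P) = 1/(-2 + P)
(4561 + u(37))/(-222 - 4316) = (4561 + 1/(-2 + 37))/(-222 - 4316) = (4561 + 1/35)/(-4538) = (4561 + 1/35)*(-1/4538) = (159636/35)*(-1/4538) = -79818/79415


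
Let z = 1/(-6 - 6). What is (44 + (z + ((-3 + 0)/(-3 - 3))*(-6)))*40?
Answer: 4910/3 ≈ 1636.7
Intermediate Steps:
z = -1/12 (z = 1/(-12) = -1/12 ≈ -0.083333)
(44 + (z + ((-3 + 0)/(-3 - 3))*(-6)))*40 = (44 + (-1/12 + ((-3 + 0)/(-3 - 3))*(-6)))*40 = (44 + (-1/12 - 3/(-6)*(-6)))*40 = (44 + (-1/12 - 3*(-⅙)*(-6)))*40 = (44 + (-1/12 + (½)*(-6)))*40 = (44 + (-1/12 - 3))*40 = (44 - 37/12)*40 = (491/12)*40 = 4910/3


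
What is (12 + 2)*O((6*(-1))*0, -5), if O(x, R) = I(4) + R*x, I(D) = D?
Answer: 56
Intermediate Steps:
O(x, R) = 4 + R*x
(12 + 2)*O((6*(-1))*0, -5) = (12 + 2)*(4 - 5*6*(-1)*0) = 14*(4 - (-30)*0) = 14*(4 - 5*0) = 14*(4 + 0) = 14*4 = 56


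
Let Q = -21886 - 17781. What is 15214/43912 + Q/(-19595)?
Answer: 1019987817/430227820 ≈ 2.3708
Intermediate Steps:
Q = -39667
15214/43912 + Q/(-19595) = 15214/43912 - 39667/(-19595) = 15214*(1/43912) - 39667*(-1/19595) = 7607/21956 + 39667/19595 = 1019987817/430227820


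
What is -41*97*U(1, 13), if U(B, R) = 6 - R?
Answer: 27839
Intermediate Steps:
-41*97*U(1, 13) = -41*97*(6 - 1*13) = -3977*(6 - 13) = -3977*(-7) = -1*(-27839) = 27839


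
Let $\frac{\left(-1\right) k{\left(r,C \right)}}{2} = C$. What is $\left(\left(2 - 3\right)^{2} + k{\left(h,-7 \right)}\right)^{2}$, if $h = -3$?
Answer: $225$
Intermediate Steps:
$k{\left(r,C \right)} = - 2 C$
$\left(\left(2 - 3\right)^{2} + k{\left(h,-7 \right)}\right)^{2} = \left(\left(2 - 3\right)^{2} - -14\right)^{2} = \left(\left(-1\right)^{2} + 14\right)^{2} = \left(1 + 14\right)^{2} = 15^{2} = 225$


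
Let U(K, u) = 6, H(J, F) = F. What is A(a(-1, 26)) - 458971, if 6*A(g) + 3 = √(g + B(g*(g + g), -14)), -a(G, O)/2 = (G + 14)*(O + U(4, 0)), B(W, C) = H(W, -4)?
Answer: -917943/2 + I*√209/3 ≈ -4.5897e+5 + 4.8189*I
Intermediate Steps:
B(W, C) = -4
a(G, O) = -2*(6 + O)*(14 + G) (a(G, O) = -2*(G + 14)*(O + 6) = -2*(14 + G)*(6 + O) = -2*(6 + O)*(14 + G))
A(g) = -½ + √(-4 + g)/6 (A(g) = -½ + √(g - 4)/6 = -½ + √(-4 + g)/6)
A(a(-1, 26)) - 458971 = (-½ + √(-4 + (-168 - 28*26 - 12*(-1) - 2*(-1)*26))/6) - 458971 = (-½ + √(-4 + (-168 - 728 + 12 + 52))/6) - 458971 = (-½ + √(-4 - 832)/6) - 458971 = (-½ + √(-836)/6) - 458971 = (-½ + (2*I*√209)/6) - 458971 = (-½ + I*√209/3) - 458971 = -917943/2 + I*√209/3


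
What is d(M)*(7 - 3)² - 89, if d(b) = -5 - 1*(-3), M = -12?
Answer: -121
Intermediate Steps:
d(b) = -2 (d(b) = -5 + 3 = -2)
d(M)*(7 - 3)² - 89 = -2*(7 - 3)² - 89 = -2*4² - 89 = -2*16 - 89 = -32 - 89 = -121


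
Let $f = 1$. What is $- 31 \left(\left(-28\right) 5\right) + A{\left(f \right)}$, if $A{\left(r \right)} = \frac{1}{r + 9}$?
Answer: $\frac{43401}{10} \approx 4340.1$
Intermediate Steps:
$A{\left(r \right)} = \frac{1}{9 + r}$
$- 31 \left(\left(-28\right) 5\right) + A{\left(f \right)} = - 31 \left(\left(-28\right) 5\right) + \frac{1}{9 + 1} = \left(-31\right) \left(-140\right) + \frac{1}{10} = 4340 + \frac{1}{10} = \frac{43401}{10}$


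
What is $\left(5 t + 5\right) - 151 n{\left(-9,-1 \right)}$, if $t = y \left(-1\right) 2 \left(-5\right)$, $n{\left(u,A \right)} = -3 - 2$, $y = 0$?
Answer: $760$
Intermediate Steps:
$n{\left(u,A \right)} = -5$
$t = 0$ ($t = 0 \left(-1\right) 2 \left(-5\right) = 0 \left(-10\right) = 0$)
$\left(5 t + 5\right) - 151 n{\left(-9,-1 \right)} = \left(5 \cdot 0 + 5\right) - -755 = \left(0 + 5\right) + 755 = 5 + 755 = 760$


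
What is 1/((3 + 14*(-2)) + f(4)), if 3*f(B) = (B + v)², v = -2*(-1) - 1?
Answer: -3/50 ≈ -0.060000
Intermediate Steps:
v = 1 (v = 2 - 1 = 1)
f(B) = (1 + B)²/3 (f(B) = (B + 1)²/3 = (1 + B)²/3)
1/((3 + 14*(-2)) + f(4)) = 1/((3 + 14*(-2)) + (1 + 4)²/3) = 1/((3 - 28) + (⅓)*5²) = 1/(-25 + (⅓)*25) = 1/(-25 + 25/3) = 1/(-50/3) = -3/50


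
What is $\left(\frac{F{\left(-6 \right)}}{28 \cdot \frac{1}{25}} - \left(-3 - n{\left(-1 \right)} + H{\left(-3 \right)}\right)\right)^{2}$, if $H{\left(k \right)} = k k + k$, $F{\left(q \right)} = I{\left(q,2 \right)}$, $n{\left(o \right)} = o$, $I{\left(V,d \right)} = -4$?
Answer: $\frac{2809}{49} \approx 57.327$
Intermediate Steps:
$F{\left(q \right)} = -4$
$H{\left(k \right)} = k + k^{2}$ ($H{\left(k \right)} = k^{2} + k = k + k^{2}$)
$\left(\frac{F{\left(-6 \right)}}{28 \cdot \frac{1}{25}} - \left(-3 - n{\left(-1 \right)} + H{\left(-3 \right)}\right)\right)^{2} = \left(- \frac{4}{28 \cdot \frac{1}{25}} - \left(1 - 3 - 3 \left(1 - 3\right)\right)\right)^{2} = \left(- \frac{4}{28 \cdot \frac{1}{25}} - \left(-2 + 6\right)\right)^{2} = \left(- \frac{4}{\frac{28}{25}} - 4\right)^{2} = \left(\left(-4\right) \frac{25}{28} - 4\right)^{2} = \left(- \frac{25}{7} - 4\right)^{2} = \left(- \frac{53}{7}\right)^{2} = \frac{2809}{49}$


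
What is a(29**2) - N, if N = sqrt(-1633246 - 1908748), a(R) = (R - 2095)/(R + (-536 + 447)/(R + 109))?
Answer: -397100/266287 - I*sqrt(3541994) ≈ -1.4912 - 1882.0*I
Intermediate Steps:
a(R) = (-2095 + R)/(R - 89/(109 + R))
N = I*sqrt(3541994) (N = sqrt(-3541994) = I*sqrt(3541994) ≈ 1882.0*I)
a(29**2) - N = (-228355 + (29**2)**2 - 1986*29**2)/(-89 + (29**2)**2 + 109*29**2) - I*sqrt(3541994) = (-228355 + 841**2 - 1986*841)/(-89 + 841**2 + 109*841) - I*sqrt(3541994) = (-228355 + 707281 - 1670226)/(-89 + 707281 + 91669) - I*sqrt(3541994) = -1191300/798861 - I*sqrt(3541994) = (1/798861)*(-1191300) - I*sqrt(3541994) = -397100/266287 - I*sqrt(3541994)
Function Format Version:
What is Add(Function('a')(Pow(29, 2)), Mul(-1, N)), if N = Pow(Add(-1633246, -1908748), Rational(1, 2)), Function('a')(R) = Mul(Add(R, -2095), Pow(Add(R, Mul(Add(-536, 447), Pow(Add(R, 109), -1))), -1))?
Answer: Add(Rational(-397100, 266287), Mul(-1, I, Pow(3541994, Rational(1, 2)))) ≈ Add(-1.4912, Mul(-1882.0, I))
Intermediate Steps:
Function('a')(R) = Mul(Pow(Add(R, Mul(-89, Pow(Add(109, R), -1))), -1), Add(-2095, R)) (Function('a')(R) = Mul(Add(-2095, R), Pow(Add(R, Mul(-89, Pow(Add(109, R), -1))), -1)) = Mul(Pow(Add(R, Mul(-89, Pow(Add(109, R), -1))), -1), Add(-2095, R)))
N = Mul(I, Pow(3541994, Rational(1, 2))) (N = Pow(-3541994, Rational(1, 2)) = Mul(I, Pow(3541994, Rational(1, 2))) ≈ Mul(1882.0, I))
Add(Function('a')(Pow(29, 2)), Mul(-1, N)) = Add(Mul(Pow(Add(-89, Pow(Pow(29, 2), 2), Mul(109, Pow(29, 2))), -1), Add(-228355, Pow(Pow(29, 2), 2), Mul(-1986, Pow(29, 2)))), Mul(-1, Mul(I, Pow(3541994, Rational(1, 2))))) = Add(Mul(Pow(Add(-89, Pow(841, 2), Mul(109, 841)), -1), Add(-228355, Pow(841, 2), Mul(-1986, 841))), Mul(-1, I, Pow(3541994, Rational(1, 2)))) = Add(Mul(Pow(Add(-89, 707281, 91669), -1), Add(-228355, 707281, -1670226)), Mul(-1, I, Pow(3541994, Rational(1, 2)))) = Add(Mul(Pow(798861, -1), -1191300), Mul(-1, I, Pow(3541994, Rational(1, 2)))) = Add(Mul(Rational(1, 798861), -1191300), Mul(-1, I, Pow(3541994, Rational(1, 2)))) = Add(Rational(-397100, 266287), Mul(-1, I, Pow(3541994, Rational(1, 2))))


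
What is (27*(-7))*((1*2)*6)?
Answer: -2268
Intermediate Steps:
(27*(-7))*((1*2)*6) = -378*6 = -189*12 = -2268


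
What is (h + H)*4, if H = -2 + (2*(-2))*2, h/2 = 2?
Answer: -24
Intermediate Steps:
h = 4 (h = 2*2 = 4)
H = -10 (H = -2 - 4*2 = -2 - 8 = -10)
(h + H)*4 = (4 - 10)*4 = -6*4 = -24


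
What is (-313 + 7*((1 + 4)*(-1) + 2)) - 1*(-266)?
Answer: -68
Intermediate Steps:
(-313 + 7*((1 + 4)*(-1) + 2)) - 1*(-266) = (-313 + 7*(5*(-1) + 2)) + 266 = (-313 + 7*(-5 + 2)) + 266 = (-313 + 7*(-3)) + 266 = (-313 - 21) + 266 = -334 + 266 = -68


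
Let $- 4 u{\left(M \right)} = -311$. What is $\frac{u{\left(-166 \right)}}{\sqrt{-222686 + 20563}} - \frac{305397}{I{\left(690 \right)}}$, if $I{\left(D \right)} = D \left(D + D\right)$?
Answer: $- \frac{33933}{105800} - \frac{311 i \sqrt{202123}}{808492} \approx -0.32073 - 0.17294 i$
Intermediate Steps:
$I{\left(D \right)} = 2 D^{2}$ ($I{\left(D \right)} = D 2 D = 2 D^{2}$)
$u{\left(M \right)} = \frac{311}{4}$ ($u{\left(M \right)} = \left(- \frac{1}{4}\right) \left(-311\right) = \frac{311}{4}$)
$\frac{u{\left(-166 \right)}}{\sqrt{-222686 + 20563}} - \frac{305397}{I{\left(690 \right)}} = \frac{311}{4 \sqrt{-222686 + 20563}} - \frac{305397}{2 \cdot 690^{2}} = \frac{311}{4 \sqrt{-202123}} - \frac{305397}{2 \cdot 476100} = \frac{311}{4 i \sqrt{202123}} - \frac{305397}{952200} = \frac{311 \left(- \frac{i \sqrt{202123}}{202123}\right)}{4} - \frac{33933}{105800} = - \frac{311 i \sqrt{202123}}{808492} - \frac{33933}{105800} = - \frac{33933}{105800} - \frac{311 i \sqrt{202123}}{808492}$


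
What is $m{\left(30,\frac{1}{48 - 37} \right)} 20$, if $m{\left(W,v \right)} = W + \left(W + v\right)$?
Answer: $\frac{13220}{11} \approx 1201.8$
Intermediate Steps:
$m{\left(W,v \right)} = v + 2 W$
$m{\left(30,\frac{1}{48 - 37} \right)} 20 = \left(\frac{1}{48 - 37} + 2 \cdot 30\right) 20 = \left(\frac{1}{11} + 60\right) 20 = \frac{661}{11} \cdot 20 = \frac{13220}{11}$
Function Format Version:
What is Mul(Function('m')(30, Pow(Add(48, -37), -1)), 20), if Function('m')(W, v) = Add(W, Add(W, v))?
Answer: Rational(13220, 11) ≈ 1201.8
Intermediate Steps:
Function('m')(W, v) = Add(v, Mul(2, W))
Mul(Function('m')(30, Pow(Add(48, -37), -1)), 20) = Mul(Add(Pow(Add(48, -37), -1), Mul(2, 30)), 20) = Mul(Add(Pow(11, -1), 60), 20) = Mul(Add(Rational(1, 11), 60), 20) = Mul(Rational(661, 11), 20) = Rational(13220, 11)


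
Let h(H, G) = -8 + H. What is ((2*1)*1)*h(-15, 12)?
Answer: -46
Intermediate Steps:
((2*1)*1)*h(-15, 12) = ((2*1)*1)*(-8 - 15) = (2*1)*(-23) = 2*(-23) = -46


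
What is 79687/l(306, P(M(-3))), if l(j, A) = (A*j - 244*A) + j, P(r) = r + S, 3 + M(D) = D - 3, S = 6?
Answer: 79687/120 ≈ 664.06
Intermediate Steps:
M(D) = -6 + D (M(D) = -3 + (D - 3) = -3 + (-3 + D) = -6 + D)
P(r) = 6 + r (P(r) = r + 6 = 6 + r)
l(j, A) = j - 244*A + A*j (l(j, A) = (-244*A + A*j) + j = j - 244*A + A*j)
79687/l(306, P(M(-3))) = 79687/(306 - 244*(6 + (-6 - 3)) + (6 + (-6 - 3))*306) = 79687/(306 - 244*(6 - 9) + (6 - 9)*306) = 79687/(306 - 244*(-3) - 3*306) = 79687/(306 + 732 - 918) = 79687/120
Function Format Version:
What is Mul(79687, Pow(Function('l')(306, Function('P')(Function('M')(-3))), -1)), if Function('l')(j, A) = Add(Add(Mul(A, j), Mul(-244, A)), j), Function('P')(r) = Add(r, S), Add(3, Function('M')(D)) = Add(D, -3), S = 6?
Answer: Rational(79687, 120) ≈ 664.06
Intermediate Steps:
Function('M')(D) = Add(-6, D) (Function('M')(D) = Add(-3, Add(D, -3)) = Add(-3, Add(-3, D)) = Add(-6, D))
Function('P')(r) = Add(6, r) (Function('P')(r) = Add(r, 6) = Add(6, r))
Function('l')(j, A) = Add(j, Mul(-244, A), Mul(A, j)) (Function('l')(j, A) = Add(Add(Mul(-244, A), Mul(A, j)), j) = Add(j, Mul(-244, A), Mul(A, j)))
Mul(79687, Pow(Function('l')(306, Function('P')(Function('M')(-3))), -1)) = Mul(79687, Pow(Add(306, Mul(-244, Add(6, Add(-6, -3))), Mul(Add(6, Add(-6, -3)), 306)), -1)) = Mul(79687, Pow(Add(306, Mul(-244, Add(6, -9)), Mul(Add(6, -9), 306)), -1)) = Mul(79687, Pow(Add(306, Mul(-244, -3), Mul(-3, 306)), -1)) = Mul(79687, Pow(Add(306, 732, -918), -1)) = Mul(79687, Pow(120, -1)) = Mul(79687, Rational(1, 120)) = Rational(79687, 120)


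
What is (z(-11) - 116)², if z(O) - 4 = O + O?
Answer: 17956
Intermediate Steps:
z(O) = 4 + 2*O (z(O) = 4 + (O + O) = 4 + 2*O)
(z(-11) - 116)² = ((4 + 2*(-11)) - 116)² = ((4 - 22) - 116)² = (-18 - 116)² = (-134)² = 17956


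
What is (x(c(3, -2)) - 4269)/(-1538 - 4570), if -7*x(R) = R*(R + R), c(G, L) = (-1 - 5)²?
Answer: 10825/14252 ≈ 0.75954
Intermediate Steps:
c(G, L) = 36 (c(G, L) = (-6)² = 36)
x(R) = -2*R²/7 (x(R) = -R*(R + R)/7 = -R*2*R/7 = -2*R²/7)
(x(c(3, -2)) - 4269)/(-1538 - 4570) = (-2/7*36² - 4269)/(-1538 - 4570) = (-2/7*1296 - 4269)/(-6108) = (-2592/7 - 4269)*(-1/6108) = -32475/7*(-1/6108) = 10825/14252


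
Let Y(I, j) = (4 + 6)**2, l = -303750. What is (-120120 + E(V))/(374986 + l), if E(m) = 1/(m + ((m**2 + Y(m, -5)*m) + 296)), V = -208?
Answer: -2708946239/1606514272 ≈ -1.6862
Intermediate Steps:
Y(I, j) = 100 (Y(I, j) = 10**2 = 100)
E(m) = 1/(296 + m**2 + 101*m) (E(m) = 1/(m + ((m**2 + 100*m) + 296)) = 1/(m + (296 + m**2 + 100*m)) = 1/(296 + m**2 + 101*m))
(-120120 + E(V))/(374986 + l) = (-120120 + 1/(296 + (-208)**2 + 101*(-208)))/(374986 - 303750) = (-120120 + 1/(296 + 43264 - 21008))/71236 = (-120120 + 1/22552)*(1/71236) = -2708946239/22552*1/71236 = -2708946239/1606514272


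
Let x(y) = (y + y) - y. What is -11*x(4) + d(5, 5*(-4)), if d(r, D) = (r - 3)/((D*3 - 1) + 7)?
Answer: -1189/27 ≈ -44.037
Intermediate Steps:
x(y) = y (x(y) = 2*y - y = y)
d(r, D) = (-3 + r)/(6 + 3*D) (d(r, D) = (-3 + r)/((3*D - 1) + 7) = (-3 + r)/((-1 + 3*D) + 7) = (-3 + r)/(6 + 3*D))
-11*x(4) + d(5, 5*(-4)) = -11*4 + (-3 + 5)/(3*(2 + 5*(-4))) = -44 + (⅓)*2/(2 - 20) = -44 + (⅓)*2/(-18) = -44 + (⅓)*(-1/18)*2 = -44 - 1/27 = -1189/27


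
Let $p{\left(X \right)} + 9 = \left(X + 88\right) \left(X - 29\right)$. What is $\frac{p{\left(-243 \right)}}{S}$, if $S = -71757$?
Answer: $- \frac{42151}{71757} \approx -0.58741$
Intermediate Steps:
$p{\left(X \right)} = -9 + \left(-29 + X\right) \left(88 + X\right)$ ($p{\left(X \right)} = -9 + \left(X + 88\right) \left(X - 29\right) = -9 + \left(88 + X\right) \left(-29 + X\right) = -9 + \left(-29 + X\right) \left(88 + X\right)$)
$\frac{p{\left(-243 \right)}}{S} = \frac{-2561 + \left(-243\right)^{2} + 59 \left(-243\right)}{-71757} = \left(-2561 + 59049 - 14337\right) \left(- \frac{1}{71757}\right) = 42151 \left(- \frac{1}{71757}\right) = - \frac{42151}{71757}$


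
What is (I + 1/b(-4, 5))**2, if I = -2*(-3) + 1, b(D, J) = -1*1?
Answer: 36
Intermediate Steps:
b(D, J) = -1
I = 7 (I = 6 + 1 = 7)
(I + 1/b(-4, 5))**2 = (7 + 1/(-1))**2 = (7 - 1)**2 = 6**2 = 36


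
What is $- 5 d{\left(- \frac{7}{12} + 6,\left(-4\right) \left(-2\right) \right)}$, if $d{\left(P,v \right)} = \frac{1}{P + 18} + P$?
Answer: $- \frac{92045}{3372} \approx -27.297$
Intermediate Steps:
$d{\left(P,v \right)} = P + \frac{1}{18 + P}$ ($d{\left(P,v \right)} = \frac{1}{18 + P} + P = P + \frac{1}{18 + P}$)
$- 5 d{\left(- \frac{7}{12} + 6,\left(-4\right) \left(-2\right) \right)} = - 5 \frac{1 + \left(- \frac{7}{12} + 6\right)^{2} + 18 \left(- \frac{7}{12} + 6\right)}{18 + \left(- \frac{7}{12} + 6\right)} = - 5 \frac{1 + \left(\frac{65}{12}\right)^{2} + 18 \cdot \frac{65}{12}}{18 + \frac{65}{12}} = - 5 \frac{1 + \frac{4225}{144} + \frac{195}{2}}{\frac{281}{12}} = - 5 \cdot \frac{12}{281} \cdot \frac{18409}{144} = \left(-5\right) \frac{18409}{3372} = - \frac{92045}{3372}$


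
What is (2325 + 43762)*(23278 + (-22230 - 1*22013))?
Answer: -966213955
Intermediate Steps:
(2325 + 43762)*(23278 + (-22230 - 1*22013)) = 46087*(23278 + (-22230 - 22013)) = 46087*(23278 - 44243) = 46087*(-20965) = -966213955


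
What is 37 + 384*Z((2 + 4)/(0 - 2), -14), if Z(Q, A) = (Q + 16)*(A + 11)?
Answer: -14939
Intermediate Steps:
Z(Q, A) = (11 + A)*(16 + Q) (Z(Q, A) = (16 + Q)*(11 + A) = (11 + A)*(16 + Q))
37 + 384*Z((2 + 4)/(0 - 2), -14) = 37 + 384*(176 + 11*((2 + 4)/(0 - 2)) + 16*(-14) - 14*(2 + 4)/(0 - 2)) = 37 + 384*(176 + 11*(6/(-2)) - 224 - 84/(-2)) = 37 + 384*(176 + 11*(6*(-1/2)) - 224 - 84*(-1)/2) = 37 + 384*(176 + 11*(-3) - 224 - 14*(-3)) = 37 + 384*(176 - 33 - 224 + 42) = 37 + 384*(-39) = 37 - 14976 = -14939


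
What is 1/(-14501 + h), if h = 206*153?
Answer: 1/17017 ≈ 5.8765e-5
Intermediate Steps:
h = 31518
1/(-14501 + h) = 1/(-14501 + 31518) = 1/17017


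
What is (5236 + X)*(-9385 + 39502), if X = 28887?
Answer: 1027682391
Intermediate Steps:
(5236 + X)*(-9385 + 39502) = (5236 + 28887)*(-9385 + 39502) = 34123*30117 = 1027682391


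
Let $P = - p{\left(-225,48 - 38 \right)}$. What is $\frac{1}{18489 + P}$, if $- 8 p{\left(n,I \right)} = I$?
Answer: $\frac{4}{73961} \approx 5.4083 \cdot 10^{-5}$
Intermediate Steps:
$p{\left(n,I \right)} = - \frac{I}{8}$
$P = \frac{5}{4}$ ($P = - \frac{\left(-1\right) \left(48 - 38\right)}{8} = - \frac{\left(-1\right) 10}{8} = \left(-1\right) \left(- \frac{5}{4}\right) = \frac{5}{4} \approx 1.25$)
$\frac{1}{18489 + P} = \frac{1}{18489 + \frac{5}{4}} = \frac{1}{\frac{73961}{4}} = \frac{4}{73961}$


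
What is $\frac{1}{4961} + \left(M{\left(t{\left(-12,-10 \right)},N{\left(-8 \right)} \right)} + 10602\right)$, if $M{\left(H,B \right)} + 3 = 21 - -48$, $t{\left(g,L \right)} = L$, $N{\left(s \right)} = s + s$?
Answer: $\frac{52923949}{4961} \approx 10668.0$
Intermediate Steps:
$N{\left(s \right)} = 2 s$
$M{\left(H,B \right)} = 66$ ($M{\left(H,B \right)} = -3 + \left(21 - -48\right) = -3 + \left(21 + 48\right) = -3 + 69 = 66$)
$\frac{1}{4961} + \left(M{\left(t{\left(-12,-10 \right)},N{\left(-8 \right)} \right)} + 10602\right) = \frac{1}{4961} + \left(66 + 10602\right) = \frac{1}{4961} + 10668 = \frac{52923949}{4961}$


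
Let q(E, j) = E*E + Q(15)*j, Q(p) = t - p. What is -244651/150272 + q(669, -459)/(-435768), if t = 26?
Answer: -7212843343/2728488704 ≈ -2.6435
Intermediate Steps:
Q(p) = 26 - p
q(E, j) = E**2 + 11*j (q(E, j) = E*E + (26 - 1*15)*j = E**2 + (26 - 15)*j = E**2 + 11*j)
-244651/150272 + q(669, -459)/(-435768) = -244651/150272 + (669**2 + 11*(-459))/(-435768) = -244651*1/150272 + (447561 - 5049)*(-1/435768) = -244651/150272 + 442512*(-1/435768) = -244651/150272 - 18438/18157 = -7212843343/2728488704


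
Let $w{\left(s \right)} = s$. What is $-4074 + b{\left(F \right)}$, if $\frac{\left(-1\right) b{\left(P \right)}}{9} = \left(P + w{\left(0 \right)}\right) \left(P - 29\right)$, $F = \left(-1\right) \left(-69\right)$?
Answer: $-28914$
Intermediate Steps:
$F = 69$
$b{\left(P \right)} = - 9 P \left(-29 + P\right)$ ($b{\left(P \right)} = - 9 \left(P + 0\right) \left(P - 29\right) = - 9 P \left(P - 29\right) = - 9 P \left(-29 + P\right)$)
$-4074 + b{\left(F \right)} = -4074 + 9 \cdot 69 \left(29 - 69\right) = -4074 + 9 \cdot 69 \left(-40\right) = -4074 - 24840 = -28914$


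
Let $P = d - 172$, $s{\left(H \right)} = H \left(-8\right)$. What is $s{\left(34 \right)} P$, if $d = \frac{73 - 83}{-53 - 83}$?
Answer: $46764$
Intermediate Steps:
$d = \frac{5}{68}$ ($d = - \frac{10}{-136} = \left(-10\right) \left(- \frac{1}{136}\right) = \frac{5}{68} \approx 0.073529$)
$s{\left(H \right)} = - 8 H$
$P = - \frac{11691}{68}$ ($P = \frac{5}{68} - 172 = - \frac{11691}{68} \approx -171.93$)
$s{\left(34 \right)} P = \left(-8\right) 34 \left(- \frac{11691}{68}\right) = \left(-272\right) \left(- \frac{11691}{68}\right) = 46764$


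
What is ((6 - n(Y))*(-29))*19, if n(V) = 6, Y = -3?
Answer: 0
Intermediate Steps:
((6 - n(Y))*(-29))*19 = ((6 - 1*6)*(-29))*19 = ((6 - 6)*(-29))*19 = (0*(-29))*19 = 0*19 = 0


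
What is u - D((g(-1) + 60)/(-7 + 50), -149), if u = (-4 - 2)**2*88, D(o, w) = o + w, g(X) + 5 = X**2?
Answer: 142575/43 ≈ 3315.7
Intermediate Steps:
g(X) = -5 + X**2
u = 3168 (u = (-6)**2*88 = 36*88 = 3168)
u - D((g(-1) + 60)/(-7 + 50), -149) = 3168 - (((-5 + (-1)**2) + 60)/(-7 + 50) - 149) = 3168 - (((-5 + 1) + 60)/43 - 149) = 3168 - ((-4 + 60)*(1/43) - 149) = 3168 - (56*(1/43) - 149) = 3168 - (56/43 - 149) = 3168 - 1*(-6351/43) = 3168 + 6351/43 = 142575/43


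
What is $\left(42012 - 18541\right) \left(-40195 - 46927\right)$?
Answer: $-2044840462$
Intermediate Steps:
$\left(42012 - 18541\right) \left(-40195 - 46927\right) = 23471 \left(-87122\right) = -2044840462$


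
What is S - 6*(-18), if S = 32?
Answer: 140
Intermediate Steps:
S - 6*(-18) = 32 - 6*(-18) = 32 + 108 = 140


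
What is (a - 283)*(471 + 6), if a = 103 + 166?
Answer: -6678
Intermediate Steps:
a = 269
(a - 283)*(471 + 6) = (269 - 283)*(471 + 6) = -14*477 = -6678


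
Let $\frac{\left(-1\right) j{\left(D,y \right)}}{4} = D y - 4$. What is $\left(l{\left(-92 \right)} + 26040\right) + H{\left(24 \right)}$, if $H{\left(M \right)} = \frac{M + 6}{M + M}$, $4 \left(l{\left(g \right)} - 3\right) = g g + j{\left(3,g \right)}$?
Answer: $\frac{227517}{8} \approx 28440.0$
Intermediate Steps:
$j{\left(D,y \right)} = 16 - 4 D y$ ($j{\left(D,y \right)} = - 4 \left(D y - 4\right) = - 4 \left(-4 + D y\right) = 16 - 4 D y$)
$l{\left(g \right)} = 7 - 3 g + \frac{g^{2}}{4}$ ($l{\left(g \right)} = 3 + \frac{g g + \left(16 - 12 g\right)}{4} = 3 + \frac{g^{2} - \left(-16 + 12 g\right)}{4} = 3 + \frac{16 + g^{2} - 12 g}{4} = 3 + \left(4 - 3 g + \frac{g^{2}}{4}\right) = 7 - 3 g + \frac{g^{2}}{4}$)
$H{\left(M \right)} = \frac{6 + M}{2 M}$
$\left(l{\left(-92 \right)} + 26040\right) + H{\left(24 \right)} = \left(\left(7 - -276 + \frac{\left(-92\right)^{2}}{4}\right) + 26040\right) + \frac{6 + 24}{2 \cdot 24} = \left(\left(7 + 276 + \frac{1}{4} \cdot 8464\right) + 26040\right) + \frac{1}{2} \cdot \frac{1}{24} \cdot 30 = \left(\left(7 + 276 + 2116\right) + 26040\right) + \frac{5}{8} = \left(2399 + 26040\right) + \frac{5}{8} = 28439 + \frac{5}{8} = \frac{227517}{8}$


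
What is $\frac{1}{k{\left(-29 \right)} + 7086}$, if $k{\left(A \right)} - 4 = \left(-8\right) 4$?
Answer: $\frac{1}{7058} \approx 0.00014168$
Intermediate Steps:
$k{\left(A \right)} = -28$ ($k{\left(A \right)} = 4 - 32 = -28$)
$\frac{1}{k{\left(-29 \right)} + 7086} = \frac{1}{-28 + 7086} = \frac{1}{7058}$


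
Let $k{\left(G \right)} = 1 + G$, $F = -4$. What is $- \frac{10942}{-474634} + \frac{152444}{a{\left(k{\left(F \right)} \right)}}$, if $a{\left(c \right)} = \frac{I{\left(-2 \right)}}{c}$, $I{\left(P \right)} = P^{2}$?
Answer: $- \frac{27133159090}{237317} \approx -1.1433 \cdot 10^{5}$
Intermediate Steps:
$a{\left(c \right)} = \frac{4}{c}$ ($a{\left(c \right)} = \frac{\left(-2\right)^{2}}{c} = \frac{4}{c}$)
$- \frac{10942}{-474634} + \frac{152444}{a{\left(k{\left(F \right)} \right)}} = - \frac{10942}{-474634} + \frac{152444}{4 \frac{1}{1 - 4}} = \left(-10942\right) \left(- \frac{1}{474634}\right) + \frac{152444}{4 \frac{1}{-3}} = \frac{5471}{237317} + \frac{152444}{4 \left(- \frac{1}{3}\right)} = \frac{5471}{237317} + \frac{152444}{- \frac{4}{3}} = \frac{5471}{237317} + 152444 \left(- \frac{3}{4}\right) = \frac{5471}{237317} - 114333 = - \frac{27133159090}{237317}$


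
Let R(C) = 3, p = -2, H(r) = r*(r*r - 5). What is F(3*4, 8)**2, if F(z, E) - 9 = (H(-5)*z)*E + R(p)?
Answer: 91929744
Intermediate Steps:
H(r) = r*(-5 + r**2) (H(r) = r*(r**2 - 5) = r*(-5 + r**2))
F(z, E) = 12 - 100*E*z (F(z, E) = 9 + (((-5*(-5 + (-5)**2))*z)*E + 3) = 9 + (((-5*(-5 + 25))*z)*E + 3) = 9 + (((-5*20)*z)*E + 3) = 9 + ((-100*z)*E + 3) = 9 + (-100*E*z + 3) = 9 + (3 - 100*E*z) = 12 - 100*E*z)
F(3*4, 8)**2 = (12 - 100*8*3*4)**2 = (12 - 100*8*12)**2 = (12 - 9600)**2 = (-9588)**2 = 91929744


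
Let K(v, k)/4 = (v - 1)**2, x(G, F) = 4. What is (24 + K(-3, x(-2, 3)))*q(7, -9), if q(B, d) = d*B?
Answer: -5544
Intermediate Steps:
q(B, d) = B*d
K(v, k) = 4*(-1 + v)**2 (K(v, k) = 4*(v - 1)**2 = 4*(-1 + v)**2)
(24 + K(-3, x(-2, 3)))*q(7, -9) = (24 + 4*(-1 - 3)**2)*(7*(-9)) = (24 + 4*(-4)**2)*(-63) = (24 + 4*16)*(-63) = (24 + 64)*(-63) = 88*(-63) = -5544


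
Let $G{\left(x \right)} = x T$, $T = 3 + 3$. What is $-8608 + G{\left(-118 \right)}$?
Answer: $-9316$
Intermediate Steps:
$T = 6$
$G{\left(x \right)} = 6 x$ ($G{\left(x \right)} = x 6 = 6 x$)
$-8608 + G{\left(-118 \right)} = -8608 + 6 \left(-118\right) = -8608 - 708 = -9316$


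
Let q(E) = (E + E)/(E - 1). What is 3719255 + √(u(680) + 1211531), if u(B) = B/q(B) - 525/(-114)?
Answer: 3719255 + 9*√5401073/19 ≈ 3.7204e+6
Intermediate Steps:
q(E) = 2*E/(-1 + E) (q(E) = (2*E)/(-1 + E) = 2*E/(-1 + E))
u(B) = 78/19 + B/2 (u(B) = B/((2*B/(-1 + B))) - 525/(-114) = B*((-1 + B)/(2*B)) - 525*(-1/114) = (-½ + B/2) + 175/38 = 78/19 + B/2)
3719255 + √(u(680) + 1211531) = 3719255 + √((78/19 + (½)*680) + 1211531) = 3719255 + √((78/19 + 340) + 1211531) = 3719255 + √(6538/19 + 1211531) = 3719255 + √(23025627/19) = 3719255 + 9*√5401073/19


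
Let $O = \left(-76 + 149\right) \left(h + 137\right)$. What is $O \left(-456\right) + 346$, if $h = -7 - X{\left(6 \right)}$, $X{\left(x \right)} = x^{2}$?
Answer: $-3128726$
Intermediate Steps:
$h = -43$ ($h = -7 - 6^{2} = -7 - 36 = -43$)
$O = 6862$ ($O = \left(-76 + 149\right) \left(-43 + 137\right) = 73 \cdot 94 = 6862$)
$O \left(-456\right) + 346 = 6862 \left(-456\right) + 346 = -3129072 + 346 = -3128726$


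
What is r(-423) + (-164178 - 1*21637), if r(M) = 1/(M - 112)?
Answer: -99411026/535 ≈ -1.8582e+5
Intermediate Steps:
r(M) = 1/(-112 + M)
r(-423) + (-164178 - 1*21637) = 1/(-112 - 423) + (-164178 - 1*21637) = 1/(-535) + (-164178 - 21637) = -1/535 - 185815 = -99411026/535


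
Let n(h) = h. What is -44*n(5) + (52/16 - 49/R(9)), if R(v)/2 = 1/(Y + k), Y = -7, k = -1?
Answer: -83/4 ≈ -20.750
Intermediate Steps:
R(v) = -¼ (R(v) = 2/(-7 - 1) = 2/(-8) = 2*(-⅛) = -¼)
-44*n(5) + (52/16 - 49/R(9)) = -44*5 + (52/16 - 49/(-¼)) = -220 + (52*(1/16) - 49*(-4)) = -220 + (13/4 + 196) = -220 + 797/4 = -83/4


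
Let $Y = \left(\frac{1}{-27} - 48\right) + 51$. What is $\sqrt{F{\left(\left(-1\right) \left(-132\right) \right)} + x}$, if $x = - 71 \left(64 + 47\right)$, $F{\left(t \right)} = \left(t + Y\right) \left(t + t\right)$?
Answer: $\frac{\sqrt{249743}}{3} \approx 166.58$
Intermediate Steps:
$Y = \frac{80}{27}$ ($Y = \left(- \frac{1}{27} - 48\right) + 51 = - \frac{1297}{27} + 51 = \frac{80}{27} \approx 2.963$)
$F{\left(t \right)} = 2 t \left(\frac{80}{27} + t\right)$ ($F{\left(t \right)} = \left(t + \frac{80}{27}\right) \left(t + t\right) = \left(\frac{80}{27} + t\right) 2 t = 2 t \left(\frac{80}{27} + t\right)$)
$x = -7881$ ($x = \left(-71\right) 111 = -7881$)
$\sqrt{F{\left(\left(-1\right) \left(-132\right) \right)} + x} = \sqrt{\frac{2 \left(\left(-1\right) \left(-132\right)\right) \left(80 + 27 \left(\left(-1\right) \left(-132\right)\right)\right)}{27} - 7881} = \sqrt{\frac{2}{27} \cdot 132 \left(80 + 27 \cdot 132\right) - 7881} = \sqrt{\frac{2}{27} \cdot 132 \left(80 + 3564\right) - 7881} = \sqrt{\frac{2}{27} \cdot 132 \cdot 3644 - 7881} = \sqrt{\frac{320672}{9} - 7881} = \sqrt{\frac{249743}{9}} = \frac{\sqrt{249743}}{3}$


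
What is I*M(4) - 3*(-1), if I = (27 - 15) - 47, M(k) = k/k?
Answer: -32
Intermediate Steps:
M(k) = 1
I = -35 (I = 12 - 47 = -35)
I*M(4) - 3*(-1) = -35*1 - 3*(-1) = -35 + 3 = -32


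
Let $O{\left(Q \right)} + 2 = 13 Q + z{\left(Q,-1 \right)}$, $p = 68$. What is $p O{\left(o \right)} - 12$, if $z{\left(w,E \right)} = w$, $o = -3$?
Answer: $-3004$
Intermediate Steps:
$O{\left(Q \right)} = -2 + 14 Q$ ($O{\left(Q \right)} = -2 + \left(13 Q + Q\right) = -2 + 14 Q$)
$p O{\left(o \right)} - 12 = 68 \left(-2 + 14 \left(-3\right)\right) - 12 = 68 \left(-2 - 42\right) - 12 = 68 \left(-44\right) - 12 = -2992 - 12 = -3004$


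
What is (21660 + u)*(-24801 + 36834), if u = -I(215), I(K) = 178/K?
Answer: 56034335826/215 ≈ 2.6062e+8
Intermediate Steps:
u = -178/215 ≈ -0.82791
(21660 + u)*(-24801 + 36834) = (21660 - 178/215)*(-24801 + 36834) = (4656722/215)*12033 = 56034335826/215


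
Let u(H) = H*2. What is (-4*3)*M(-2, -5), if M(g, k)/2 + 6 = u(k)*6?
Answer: 1584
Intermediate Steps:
u(H) = 2*H
M(g, k) = -12 + 24*k (M(g, k) = -12 + 2*((2*k)*6) = -12 + 2*(12*k) = -12 + 24*k)
(-4*3)*M(-2, -5) = (-4*3)*(-12 + 24*(-5)) = -12*(-12 - 120) = -12*(-132) = 1584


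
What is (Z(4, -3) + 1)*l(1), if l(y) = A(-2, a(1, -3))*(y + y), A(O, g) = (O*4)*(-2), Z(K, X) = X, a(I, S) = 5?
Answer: -64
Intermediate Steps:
A(O, g) = -8*O (A(O, g) = (4*O)*(-2) = -8*O)
l(y) = 32*y (l(y) = (-8*(-2))*(y + y) = 16*(2*y) = 32*y)
(Z(4, -3) + 1)*l(1) = (-3 + 1)*(32*1) = -2*32 = -64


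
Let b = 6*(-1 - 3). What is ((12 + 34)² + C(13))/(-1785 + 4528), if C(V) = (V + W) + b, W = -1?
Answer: 2104/2743 ≈ 0.76704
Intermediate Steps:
b = -24 (b = 6*(-4) = -24)
C(V) = -25 + V (C(V) = (V - 1) - 24 = (-1 + V) - 24 = -25 + V)
((12 + 34)² + C(13))/(-1785 + 4528) = ((12 + 34)² + (-25 + 13))/(-1785 + 4528) = (46² - 12)/2743 = (2116 - 12)*(1/2743) = 2104*(1/2743) = 2104/2743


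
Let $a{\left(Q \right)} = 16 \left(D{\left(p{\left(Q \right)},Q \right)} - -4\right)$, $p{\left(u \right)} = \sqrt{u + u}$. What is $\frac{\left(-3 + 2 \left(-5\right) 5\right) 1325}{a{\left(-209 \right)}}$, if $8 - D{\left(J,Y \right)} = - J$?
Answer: $- \frac{210675}{2248} + \frac{70225 i \sqrt{418}}{8992} \approx -93.717 + 159.67 i$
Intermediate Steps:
$p{\left(u \right)} = \sqrt{2} \sqrt{u}$ ($p{\left(u \right)} = \sqrt{2 u} = \sqrt{2} \sqrt{u}$)
$D{\left(J,Y \right)} = 8 + J$ ($D{\left(J,Y \right)} = 8 - - J = 8 + J$)
$a{\left(Q \right)} = 192 + 16 \sqrt{2} \sqrt{Q}$ ($a{\left(Q \right)} = 16 \left(\left(8 + \sqrt{2} \sqrt{Q}\right) - -4\right) = 16 \left(\left(8 + \sqrt{2} \sqrt{Q}\right) + 4\right) = 16 \left(12 + \sqrt{2} \sqrt{Q}\right) = 192 + 16 \sqrt{2} \sqrt{Q}$)
$\frac{\left(-3 + 2 \left(-5\right) 5\right) 1325}{a{\left(-209 \right)}} = \frac{\left(-3 + 2 \left(-5\right) 5\right) 1325}{192 + 16 \sqrt{2} \sqrt{-209}} = \frac{\left(-3 - 50\right) 1325}{192 + 16 \sqrt{2} i \sqrt{209}} = \frac{\left(-3 - 50\right) 1325}{192 + 16 i \sqrt{418}} = \frac{\left(-53\right) 1325}{192 + 16 i \sqrt{418}} = - \frac{70225}{192 + 16 i \sqrt{418}}$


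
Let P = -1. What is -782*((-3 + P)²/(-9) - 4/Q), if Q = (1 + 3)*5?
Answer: 69598/45 ≈ 1546.6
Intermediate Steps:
Q = 20 (Q = 4*5 = 20)
-782*((-3 + P)²/(-9) - 4/Q) = -782*((-3 - 1)²/(-9) - 4/20) = -782*((-4)²*(-⅑) - 4*1/20) = -782*(16*(-⅑) - ⅕) = -782*(-16/9 - ⅕) = -782*(-89/45) = 69598/45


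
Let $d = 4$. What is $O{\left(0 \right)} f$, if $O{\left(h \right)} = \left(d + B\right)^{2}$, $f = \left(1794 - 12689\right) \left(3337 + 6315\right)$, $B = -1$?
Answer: $-946426860$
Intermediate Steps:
$f = -105158540$ ($f = \left(-10895\right) 9652 = -105158540$)
$O{\left(h \right)} = 9$ ($O{\left(h \right)} = \left(4 - 1\right)^{2} = 3^{2} = 9$)
$O{\left(0 \right)} f = 9 \left(-105158540\right) = -946426860$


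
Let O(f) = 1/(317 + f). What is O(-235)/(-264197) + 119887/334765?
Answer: 63347563313/176887817410 ≈ 0.35812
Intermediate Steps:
O(-235)/(-264197) + 119887/334765 = 1/((317 - 235)*(-264197)) + 119887/334765 = -1/264197/82 + 119887*(1/334765) = (1/82)*(-1/264197) + 119887/334765 = -1/21664154 + 119887/334765 = 63347563313/176887817410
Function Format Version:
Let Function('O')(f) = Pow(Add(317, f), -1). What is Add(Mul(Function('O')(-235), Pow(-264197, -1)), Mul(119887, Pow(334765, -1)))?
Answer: Rational(63347563313, 176887817410) ≈ 0.35812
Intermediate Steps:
Add(Mul(Function('O')(-235), Pow(-264197, -1)), Mul(119887, Pow(334765, -1))) = Add(Mul(Pow(Add(317, -235), -1), Pow(-264197, -1)), Mul(119887, Pow(334765, -1))) = Add(Mul(Pow(82, -1), Rational(-1, 264197)), Mul(119887, Rational(1, 334765))) = Add(Mul(Rational(1, 82), Rational(-1, 264197)), Rational(119887, 334765)) = Add(Rational(-1, 21664154), Rational(119887, 334765)) = Rational(63347563313, 176887817410)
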